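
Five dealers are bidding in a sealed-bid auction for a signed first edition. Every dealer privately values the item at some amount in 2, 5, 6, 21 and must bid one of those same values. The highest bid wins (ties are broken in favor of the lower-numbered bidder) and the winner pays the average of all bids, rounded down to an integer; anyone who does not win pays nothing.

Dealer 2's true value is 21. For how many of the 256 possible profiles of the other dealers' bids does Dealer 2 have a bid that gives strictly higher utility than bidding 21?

54

Others bid (2, 2, 2, 2): truth gives 16; bid 5 gives 19 > 16. Violating.
Others bid (2, 2, 2, 5): truth gives 15; bid 5 gives 18 > 15. Violating.
Others bid (2, 2, 2, 6): truth gives 15; bid 6 gives 18 > 15. Violating.
Others bid (2, 2, 5, 2): truth gives 15; bid 5 gives 18 > 15. Violating.
Others bid (2, 2, 2, 21): truth gives 12; no alternative beats it.
Others bid (2, 2, 5, 21): truth gives 11; no alternative beats it.
(Checking all 256 profiles: 54 have a profitable deviation, 202 do not.)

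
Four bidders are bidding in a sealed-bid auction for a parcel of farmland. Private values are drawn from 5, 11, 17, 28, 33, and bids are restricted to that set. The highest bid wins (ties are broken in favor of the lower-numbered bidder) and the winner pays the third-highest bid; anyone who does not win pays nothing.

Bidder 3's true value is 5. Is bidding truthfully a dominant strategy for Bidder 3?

Yes

Check each profile of the others' bids and compare truth against every alternative bid.
Others bid (5, 5, 5): truth gives 0, best alternative gives 0.
Others bid (5, 5, 11): truth gives 0, best alternative gives 0.
Others bid (5, 5, 17): truth gives 0, best alternative gives 0.
Others bid (5, 5, 28): truth gives 0, best alternative gives 0.
Others bid (5, 5, 33): truth gives 0, best alternative gives 0.
Others bid (5, 11, 5): truth gives 0, best alternative gives 0.
(Remaining 119 profiles checked similarly; truth is weakly best in each.)
In every case the truthful bid is at least as good as any alternative, so it is a dominant strategy.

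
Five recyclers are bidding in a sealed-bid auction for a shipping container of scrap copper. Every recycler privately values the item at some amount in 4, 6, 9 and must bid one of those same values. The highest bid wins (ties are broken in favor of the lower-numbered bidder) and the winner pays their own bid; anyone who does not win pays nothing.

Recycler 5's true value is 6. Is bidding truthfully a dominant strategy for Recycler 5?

Check each profile of the others' bids and compare truth against every alternative bid.
Others bid (4, 4, 4, 4): truth gives 0, best alternative gives 0.
Others bid (4, 4, 4, 6): truth gives 0, best alternative gives 0.
Others bid (4, 4, 4, 9): truth gives 0, best alternative gives 0.
Others bid (4, 4, 6, 4): truth gives 0, best alternative gives 0.
Others bid (4, 4, 6, 6): truth gives 0, best alternative gives 0.
Others bid (4, 4, 6, 9): truth gives 0, best alternative gives 0.
(Remaining 75 profiles checked similarly; truth is weakly best in each.)
In every case the truthful bid is at least as good as any alternative, so it is a dominant strategy.

Yes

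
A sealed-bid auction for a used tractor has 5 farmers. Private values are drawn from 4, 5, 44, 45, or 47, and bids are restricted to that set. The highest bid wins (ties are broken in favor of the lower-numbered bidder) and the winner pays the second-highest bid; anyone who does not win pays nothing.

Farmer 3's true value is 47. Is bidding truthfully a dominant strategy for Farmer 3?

Yes

Check each profile of the others' bids and compare truth against every alternative bid.
Others bid (4, 45, 4, 4): truth gives 2, best alternative gives 0.
Others bid (4, 45, 4, 5): truth gives 2, best alternative gives 0.
Others bid (4, 45, 4, 44): truth gives 2, best alternative gives 0.
Others bid (4, 45, 4, 45): truth gives 2, best alternative gives 0.
Others bid (4, 45, 5, 4): truth gives 2, best alternative gives 0.
Others bid (4, 45, 5, 5): truth gives 2, best alternative gives 0.
(Remaining 619 profiles checked similarly; truth is weakly best in each.)
In every case the truthful bid is at least as good as any alternative, so it is a dominant strategy.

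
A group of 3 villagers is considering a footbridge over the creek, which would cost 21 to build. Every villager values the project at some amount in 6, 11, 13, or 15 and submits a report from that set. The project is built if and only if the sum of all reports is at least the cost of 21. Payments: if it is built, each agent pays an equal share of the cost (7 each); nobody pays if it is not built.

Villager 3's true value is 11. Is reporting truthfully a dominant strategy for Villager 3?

Check each profile of the others' reports and compare truth against every alternative report.
Others report (6, 6): truth gives 4, best alternative gives 4.
Others report (6, 11): truth gives 4, best alternative gives 4.
Others report (6, 13): truth gives 4, best alternative gives 4.
Others report (6, 15): truth gives 4, best alternative gives 4.
Others report (11, 6): truth gives 4, best alternative gives 4.
Others report (11, 11): truth gives 4, best alternative gives 4.
(Remaining 10 profiles checked similarly; truth is weakly best in each.)
In every case the truthful report is at least as good as any alternative, so it is a dominant strategy.

Yes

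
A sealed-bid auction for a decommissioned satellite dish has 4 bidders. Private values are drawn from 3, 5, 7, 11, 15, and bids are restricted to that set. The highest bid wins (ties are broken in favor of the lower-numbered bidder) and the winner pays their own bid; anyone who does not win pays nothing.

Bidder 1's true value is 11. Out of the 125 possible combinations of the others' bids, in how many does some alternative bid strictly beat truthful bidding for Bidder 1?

Others bid (3, 3, 3): truth gives 0; bid 3 gives 8 > 0. Violating.
Others bid (3, 3, 5): truth gives 0; bid 5 gives 6 > 0. Violating.
Others bid (3, 3, 7): truth gives 0; bid 7 gives 4 > 0. Violating.
Others bid (3, 5, 3): truth gives 0; bid 5 gives 6 > 0. Violating.
Others bid (3, 3, 11): truth gives 0; no alternative beats it.
Others bid (3, 3, 15): truth gives 0; no alternative beats it.
(Checking all 125 profiles: 27 have a profitable deviation, 98 do not.)

27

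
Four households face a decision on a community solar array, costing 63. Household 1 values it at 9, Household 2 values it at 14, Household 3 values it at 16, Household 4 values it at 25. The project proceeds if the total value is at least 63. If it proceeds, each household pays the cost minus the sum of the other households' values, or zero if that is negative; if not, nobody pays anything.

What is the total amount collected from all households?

Total value 64 ≥ cost 63, so it is built.
Household 1: others sum to 55; max(0, 63 - 55) = 8.
Household 2: others sum to 50; max(0, 63 - 50) = 13.
Household 3: others sum to 48; max(0, 63 - 48) = 15.
Household 4: others sum to 39; max(0, 63 - 39) = 24.
Total collected = 8 + 13 + 15 + 24 = 60.

60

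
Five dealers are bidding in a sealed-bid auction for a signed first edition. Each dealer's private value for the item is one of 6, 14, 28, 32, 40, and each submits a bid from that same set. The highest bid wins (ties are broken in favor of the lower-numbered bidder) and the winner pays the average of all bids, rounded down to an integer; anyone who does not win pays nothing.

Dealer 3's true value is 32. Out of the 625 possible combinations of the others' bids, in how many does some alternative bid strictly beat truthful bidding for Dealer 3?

Others bid (6, 6, 6, 6): truth gives 21; bid 14 gives 25 > 21. Violating.
Others bid (6, 6, 6, 14): truth gives 20; bid 14 gives 23 > 20. Violating.
Others bid (6, 6, 6, 28): truth gives 17; bid 28 gives 18 > 17. Violating.
Others bid (6, 6, 6, 40): truth gives 0; bid 40 gives 13 > 0. Violating.
Others bid (6, 6, 6, 32): truth gives 16; no alternative beats it.
Others bid (6, 6, 14, 32): truth gives 14; no alternative beats it.
(Checking all 625 profiles: 250 have a profitable deviation, 375 do not.)

250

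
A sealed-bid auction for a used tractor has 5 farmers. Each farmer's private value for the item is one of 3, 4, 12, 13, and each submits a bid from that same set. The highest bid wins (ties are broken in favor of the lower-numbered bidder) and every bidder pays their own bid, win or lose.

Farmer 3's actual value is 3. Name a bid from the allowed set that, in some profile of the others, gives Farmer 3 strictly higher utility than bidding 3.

4

Suppose Farmer 1 bids 3, Farmer 2 bids 3, Farmer 4 bids 3 and Farmer 5 bids 3.
Bid 3: loses but pays 3, utility -3.
Bid 4: wins, pays 4, utility 3 - 4 = -1.
So bidding 4 beats truth here (-1 > -3).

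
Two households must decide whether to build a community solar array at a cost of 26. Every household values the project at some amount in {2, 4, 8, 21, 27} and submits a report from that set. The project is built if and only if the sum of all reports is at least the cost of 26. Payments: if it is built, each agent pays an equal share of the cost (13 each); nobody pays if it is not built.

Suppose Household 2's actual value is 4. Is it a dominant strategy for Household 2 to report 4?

Check each profile of the others' reports and compare truth against every alternative report.
Others report (27): truth gives -9, best alternative gives -9.
Others report (2): truth gives 0, best alternative gives 0.
Others report (4): truth gives 0, best alternative gives 0.
Others report (8): truth gives 0, best alternative gives 0.
Others report (21): truth gives 0, best alternative gives 0.
In every case the truthful report is at least as good as any alternative, so it is a dominant strategy.

Yes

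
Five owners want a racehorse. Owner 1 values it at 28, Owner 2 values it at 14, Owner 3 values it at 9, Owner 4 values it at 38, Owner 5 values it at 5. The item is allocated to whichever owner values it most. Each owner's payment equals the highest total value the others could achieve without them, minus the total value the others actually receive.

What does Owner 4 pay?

28

Owner 4 has the highest value and receives the item.
Without Owner 4, the item would go to the next-highest value, 28, so the others could achieve 28.
With Owner 4 present and winning, the others receive nothing, so their total is 0.
Payment = 28 - 0 = 28.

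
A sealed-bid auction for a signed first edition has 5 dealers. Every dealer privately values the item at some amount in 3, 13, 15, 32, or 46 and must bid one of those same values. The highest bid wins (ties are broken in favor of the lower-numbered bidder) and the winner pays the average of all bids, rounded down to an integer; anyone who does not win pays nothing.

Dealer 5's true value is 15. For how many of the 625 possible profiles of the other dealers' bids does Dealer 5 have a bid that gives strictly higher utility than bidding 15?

Others bid (3, 3, 3, 15): truth gives 0; bid 32 gives 4 > 0. Violating.
Others bid (3, 3, 13, 15): truth gives 0; bid 32 gives 2 > 0. Violating.
Others bid (3, 3, 15, 3): truth gives 0; bid 32 gives 4 > 0. Violating.
Others bid (3, 3, 15, 13): truth gives 0; bid 32 gives 2 > 0. Violating.
Others bid (3, 3, 3, 3): truth gives 10; no alternative beats it.
Others bid (3, 3, 3, 13): truth gives 8; no alternative beats it.
(Checking all 625 profiles: 22 have a profitable deviation, 603 do not.)

22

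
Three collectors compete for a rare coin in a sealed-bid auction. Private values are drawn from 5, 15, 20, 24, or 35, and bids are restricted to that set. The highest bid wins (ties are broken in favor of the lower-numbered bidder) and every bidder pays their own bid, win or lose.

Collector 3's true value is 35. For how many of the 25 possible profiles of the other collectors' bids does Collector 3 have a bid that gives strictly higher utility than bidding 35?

18

Others bid (5, 5): truth gives 0; bid 15 gives 20 > 0. Violating.
Others bid (5, 15): truth gives 0; bid 20 gives 15 > 0. Violating.
Others bid (5, 20): truth gives 0; bid 24 gives 11 > 0. Violating.
Others bid (5, 35): truth gives -35; bid 5 gives -5 > -35. Violating.
Others bid (5, 24): truth gives 0; no alternative beats it.
Others bid (15, 24): truth gives 0; no alternative beats it.
(Checking all 25 profiles: 18 have a profitable deviation, 7 do not.)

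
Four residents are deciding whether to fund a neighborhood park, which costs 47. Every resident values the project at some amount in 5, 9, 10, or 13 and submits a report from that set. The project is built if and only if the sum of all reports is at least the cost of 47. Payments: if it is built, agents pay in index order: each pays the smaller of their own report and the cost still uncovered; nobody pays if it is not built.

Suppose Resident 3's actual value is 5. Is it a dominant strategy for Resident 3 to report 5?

Check each profile of the others' reports and compare truth against every alternative report.
Others report (13, 13, 13): truth gives 0, best alternative gives -4.
Others report (5, 5, 5): truth gives 0, best alternative gives 0.
Others report (5, 5, 9): truth gives 0, best alternative gives 0.
Others report (5, 5, 10): truth gives 0, best alternative gives 0.
Others report (5, 5, 13): truth gives 0, best alternative gives 0.
Others report (5, 9, 5): truth gives 0, best alternative gives 0.
(Remaining 58 profiles checked similarly; truth is weakly best in each.)
In every case the truthful report is at least as good as any alternative, so it is a dominant strategy.

Yes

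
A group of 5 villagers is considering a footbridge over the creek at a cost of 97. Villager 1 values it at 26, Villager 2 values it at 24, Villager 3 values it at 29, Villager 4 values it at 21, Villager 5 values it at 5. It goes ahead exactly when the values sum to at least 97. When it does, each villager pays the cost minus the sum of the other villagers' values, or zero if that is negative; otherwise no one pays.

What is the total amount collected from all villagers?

Total value 105 ≥ cost 97, so it is built.
Villager 1: others sum to 79; max(0, 97 - 79) = 18.
Villager 2: others sum to 81; max(0, 97 - 81) = 16.
Villager 3: others sum to 76; max(0, 97 - 76) = 21.
Villager 4: others sum to 84; max(0, 97 - 84) = 13.
Villager 5: others sum to 100; max(0, 97 - 100) = 0.
Total collected = 18 + 16 + 21 + 13 + 0 = 68.

68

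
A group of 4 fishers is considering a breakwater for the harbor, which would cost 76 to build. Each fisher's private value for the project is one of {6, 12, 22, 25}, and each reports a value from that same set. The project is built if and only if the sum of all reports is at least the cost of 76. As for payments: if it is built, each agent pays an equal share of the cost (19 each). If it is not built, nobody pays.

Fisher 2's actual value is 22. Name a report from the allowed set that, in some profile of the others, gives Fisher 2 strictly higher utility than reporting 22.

25

Suppose Fisher 1 reports 6, Fisher 3 reports 22 and Fisher 4 reports 25.
Report 22: project not built, utility 0.
Report 25: project built, pays 19, utility 22 - 19 = 3.
So reporting 25 beats truth here (3 > 0).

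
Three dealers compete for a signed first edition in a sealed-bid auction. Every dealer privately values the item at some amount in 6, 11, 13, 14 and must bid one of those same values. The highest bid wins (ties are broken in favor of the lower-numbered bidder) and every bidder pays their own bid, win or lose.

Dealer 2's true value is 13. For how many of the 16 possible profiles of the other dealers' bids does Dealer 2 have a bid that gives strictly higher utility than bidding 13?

Others bid (6, 6): truth gives 0; bid 11 gives 2 > 0. Violating.
Others bid (6, 11): truth gives 0; bid 11 gives 2 > 0. Violating.
Others bid (6, 14): truth gives -13; bid 14 gives -1 > -13. Violating.
Others bid (11, 14): truth gives -13; bid 14 gives -1 > -13. Violating.
Others bid (6, 13): truth gives 0; no alternative beats it.
Others bid (11, 6): truth gives 0; no alternative beats it.
(Checking all 16 profiles: 12 have a profitable deviation, 4 do not.)

12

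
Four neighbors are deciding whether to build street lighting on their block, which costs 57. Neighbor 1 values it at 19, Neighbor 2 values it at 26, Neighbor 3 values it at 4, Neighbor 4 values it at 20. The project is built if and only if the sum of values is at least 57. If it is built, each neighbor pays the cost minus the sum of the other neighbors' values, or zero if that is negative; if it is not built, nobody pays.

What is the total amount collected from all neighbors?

29

Total value 69 ≥ cost 57, so it is built.
Neighbor 1: others sum to 50; max(0, 57 - 50) = 7.
Neighbor 2: others sum to 43; max(0, 57 - 43) = 14.
Neighbor 3: others sum to 65; max(0, 57 - 65) = 0.
Neighbor 4: others sum to 49; max(0, 57 - 49) = 8.
Total collected = 7 + 14 + 0 + 8 = 29.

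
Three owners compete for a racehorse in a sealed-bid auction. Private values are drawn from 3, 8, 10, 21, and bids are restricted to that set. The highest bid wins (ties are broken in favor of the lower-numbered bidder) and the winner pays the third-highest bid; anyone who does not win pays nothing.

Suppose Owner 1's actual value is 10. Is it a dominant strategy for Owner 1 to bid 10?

No

Consider the case where Owner 2 bids 3 and Owner 3 bids 21.
Truthful bid 10: loses, pays 0, utility 0.
Bid 21 instead: wins, pays 3, utility 10 - 3 = 7.
Since 7 > 0, bidding 21 is strictly better here, so truthful bidding is not dominant.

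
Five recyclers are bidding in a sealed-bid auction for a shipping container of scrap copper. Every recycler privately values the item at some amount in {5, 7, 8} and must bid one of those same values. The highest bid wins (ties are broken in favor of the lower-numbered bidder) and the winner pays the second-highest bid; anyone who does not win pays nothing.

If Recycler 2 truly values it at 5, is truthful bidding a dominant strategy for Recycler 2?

Yes

Check each profile of the others' bids and compare truth against every alternative bid.
Others bid (5, 5, 5, 7): truth gives 0, best alternative gives -2.
Others bid (5, 5, 7, 5): truth gives 0, best alternative gives -2.
Others bid (5, 5, 7, 7): truth gives 0, best alternative gives -2.
Others bid (5, 7, 5, 5): truth gives 0, best alternative gives -2.
Others bid (5, 7, 5, 7): truth gives 0, best alternative gives -2.
Others bid (5, 7, 7, 5): truth gives 0, best alternative gives -2.
(Remaining 75 profiles checked similarly; truth is weakly best in each.)
In every case the truthful bid is at least as good as any alternative, so it is a dominant strategy.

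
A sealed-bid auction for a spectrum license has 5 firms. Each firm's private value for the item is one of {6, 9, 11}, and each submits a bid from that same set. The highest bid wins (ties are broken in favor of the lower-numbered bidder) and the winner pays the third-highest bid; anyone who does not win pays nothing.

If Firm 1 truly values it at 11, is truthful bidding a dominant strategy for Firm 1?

Check each profile of the others' bids and compare truth against every alternative bid.
Others bid (6, 6, 6, 11): truth gives 5, best alternative gives 0.
Others bid (6, 6, 11, 6): truth gives 5, best alternative gives 0.
Others bid (6, 11, 6, 6): truth gives 5, best alternative gives 0.
Others bid (11, 6, 6, 6): truth gives 5, best alternative gives 0.
Others bid (6, 6, 9, 11): truth gives 2, best alternative gives 0.
Others bid (6, 6, 11, 9): truth gives 2, best alternative gives 0.
(Remaining 75 profiles checked similarly; truth is weakly best in each.)
In every case the truthful bid is at least as good as any alternative, so it is a dominant strategy.

Yes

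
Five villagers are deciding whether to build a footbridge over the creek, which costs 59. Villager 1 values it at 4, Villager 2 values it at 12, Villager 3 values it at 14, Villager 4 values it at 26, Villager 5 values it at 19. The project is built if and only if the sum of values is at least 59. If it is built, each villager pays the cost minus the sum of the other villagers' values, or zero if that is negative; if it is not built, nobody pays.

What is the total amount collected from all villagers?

13

Total value 75 ≥ cost 59, so it is built.
Villager 1: others sum to 71; max(0, 59 - 71) = 0.
Villager 2: others sum to 63; max(0, 59 - 63) = 0.
Villager 3: others sum to 61; max(0, 59 - 61) = 0.
Villager 4: others sum to 49; max(0, 59 - 49) = 10.
Villager 5: others sum to 56; max(0, 59 - 56) = 3.
Total collected = 0 + 0 + 0 + 10 + 3 = 13.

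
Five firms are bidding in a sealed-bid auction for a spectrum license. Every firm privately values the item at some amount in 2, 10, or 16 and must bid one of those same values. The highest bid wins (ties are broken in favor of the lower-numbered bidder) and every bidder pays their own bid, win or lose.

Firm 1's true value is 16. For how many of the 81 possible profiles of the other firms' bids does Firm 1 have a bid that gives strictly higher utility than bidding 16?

Others bid (2, 2, 2, 2): truth gives 0; bid 2 gives 14 > 0. Violating.
Others bid (2, 2, 2, 10): truth gives 0; bid 10 gives 6 > 0. Violating.
Others bid (2, 2, 10, 2): truth gives 0; bid 10 gives 6 > 0. Violating.
Others bid (2, 2, 10, 10): truth gives 0; bid 10 gives 6 > 0. Violating.
Others bid (2, 2, 2, 16): truth gives 0; no alternative beats it.
Others bid (2, 2, 10, 16): truth gives 0; no alternative beats it.
(Checking all 81 profiles: 16 have a profitable deviation, 65 do not.)

16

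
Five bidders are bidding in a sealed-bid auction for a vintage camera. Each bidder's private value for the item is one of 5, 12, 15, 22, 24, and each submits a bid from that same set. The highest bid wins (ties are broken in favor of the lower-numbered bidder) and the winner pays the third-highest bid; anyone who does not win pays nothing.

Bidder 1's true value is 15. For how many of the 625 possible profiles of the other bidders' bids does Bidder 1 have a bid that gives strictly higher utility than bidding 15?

64

Others bid (5, 5, 5, 22): truth gives 0; bid 22 gives 10 > 0. Violating.
Others bid (5, 5, 5, 24): truth gives 0; bid 24 gives 10 > 0. Violating.
Others bid (5, 5, 12, 22): truth gives 0; bid 22 gives 3 > 0. Violating.
Others bid (5, 5, 12, 24): truth gives 0; bid 24 gives 3 > 0. Violating.
Others bid (5, 5, 5, 5): truth gives 10; no alternative beats it.
Others bid (5, 5, 5, 12): truth gives 10; no alternative beats it.
(Checking all 625 profiles: 64 have a profitable deviation, 561 do not.)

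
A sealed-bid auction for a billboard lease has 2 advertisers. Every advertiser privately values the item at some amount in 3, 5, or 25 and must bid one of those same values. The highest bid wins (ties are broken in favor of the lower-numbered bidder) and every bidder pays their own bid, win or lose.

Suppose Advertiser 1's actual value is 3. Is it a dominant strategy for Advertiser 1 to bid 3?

Consider the case where Advertiser 2 bids 5.
Truthful bid 3: loses but pays 3, utility -3.
Bid 5 instead: wins, pays 5, utility 3 - 5 = -2.
Since -2 > -3, bidding 5 is strictly better here, so truthful bidding is not dominant.

No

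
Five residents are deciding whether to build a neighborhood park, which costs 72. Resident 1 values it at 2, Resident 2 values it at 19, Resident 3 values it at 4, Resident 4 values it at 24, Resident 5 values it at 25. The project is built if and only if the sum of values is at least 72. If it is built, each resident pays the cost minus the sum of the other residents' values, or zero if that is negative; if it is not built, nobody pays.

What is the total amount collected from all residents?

Total value 74 ≥ cost 72, so it is built.
Resident 1: others sum to 72; max(0, 72 - 72) = 0.
Resident 2: others sum to 55; max(0, 72 - 55) = 17.
Resident 3: others sum to 70; max(0, 72 - 70) = 2.
Resident 4: others sum to 50; max(0, 72 - 50) = 22.
Resident 5: others sum to 49; max(0, 72 - 49) = 23.
Total collected = 0 + 17 + 2 + 22 + 23 = 64.

64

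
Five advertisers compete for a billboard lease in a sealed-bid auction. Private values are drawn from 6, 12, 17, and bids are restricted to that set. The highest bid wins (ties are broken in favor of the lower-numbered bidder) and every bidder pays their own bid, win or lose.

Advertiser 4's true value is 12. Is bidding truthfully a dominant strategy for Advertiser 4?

Consider the case where Advertiser 1 bids 6, Advertiser 2 bids 6, Advertiser 3 bids 6 and Advertiser 5 bids 17.
Truthful bid 12: loses but pays 12, utility -12.
Bid 6 instead: loses but pays 6, utility -6.
Since -6 > -12, bidding 6 is strictly better here, so truthful bidding is not dominant.

No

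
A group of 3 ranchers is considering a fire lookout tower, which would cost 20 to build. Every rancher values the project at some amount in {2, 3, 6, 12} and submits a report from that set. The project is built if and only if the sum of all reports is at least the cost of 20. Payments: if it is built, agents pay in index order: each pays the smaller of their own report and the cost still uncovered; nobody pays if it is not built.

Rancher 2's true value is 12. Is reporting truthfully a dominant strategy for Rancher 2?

No

Consider the case where Rancher 1 reports 2 and Rancher 3 reports 12.
Truthful report 12: project built, pays 12, utility 12 - 12 = 0.
Report 6 instead: project built, pays 6, utility 12 - 6 = 6.
Since 6 > 0, reporting 6 is strictly better here, so truthful reporting is not dominant.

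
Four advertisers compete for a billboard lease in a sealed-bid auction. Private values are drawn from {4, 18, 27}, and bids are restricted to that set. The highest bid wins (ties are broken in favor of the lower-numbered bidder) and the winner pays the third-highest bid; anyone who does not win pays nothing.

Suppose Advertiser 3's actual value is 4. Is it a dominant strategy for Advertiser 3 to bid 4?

Yes

Check each profile of the others' bids and compare truth against every alternative bid.
Others bid (4, 4, 4): truth gives 0, best alternative gives 0.
Others bid (4, 4, 18): truth gives 0, best alternative gives 0.
Others bid (4, 4, 27): truth gives 0, best alternative gives 0.
Others bid (4, 18, 4): truth gives 0, best alternative gives 0.
Others bid (4, 18, 18): truth gives 0, best alternative gives 0.
Others bid (4, 18, 27): truth gives 0, best alternative gives 0.
(Remaining 21 profiles checked similarly; truth is weakly best in each.)
In every case the truthful bid is at least as good as any alternative, so it is a dominant strategy.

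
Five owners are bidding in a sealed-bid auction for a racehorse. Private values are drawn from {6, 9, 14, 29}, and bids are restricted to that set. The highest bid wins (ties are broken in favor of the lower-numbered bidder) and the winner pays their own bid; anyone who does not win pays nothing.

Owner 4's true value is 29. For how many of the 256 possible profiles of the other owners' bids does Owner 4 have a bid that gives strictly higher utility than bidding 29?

Others bid (6, 6, 6, 6): truth gives 0; bid 9 gives 20 > 0. Violating.
Others bid (6, 6, 6, 9): truth gives 0; bid 9 gives 20 > 0. Violating.
Others bid (6, 6, 6, 14): truth gives 0; bid 14 gives 15 > 0. Violating.
Others bid (6, 6, 9, 6): truth gives 0; bid 14 gives 15 > 0. Violating.
Others bid (6, 6, 6, 29): truth gives 0; no alternative beats it.
Others bid (6, 6, 9, 29): truth gives 0; no alternative beats it.
(Checking all 256 profiles: 24 have a profitable deviation, 232 do not.)

24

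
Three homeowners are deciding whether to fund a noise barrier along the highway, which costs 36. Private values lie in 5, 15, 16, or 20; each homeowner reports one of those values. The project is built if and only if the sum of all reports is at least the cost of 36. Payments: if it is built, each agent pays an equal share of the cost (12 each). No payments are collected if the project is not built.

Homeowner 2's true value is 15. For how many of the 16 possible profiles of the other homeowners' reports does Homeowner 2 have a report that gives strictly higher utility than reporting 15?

2

Others report (5, 15): truth gives 0; report 16 gives 3 > 0. Violating.
Others report (15, 5): truth gives 0; report 16 gives 3 > 0. Violating.
Others report (5, 5): truth gives 0; no alternative beats it.
Others report (5, 16): truth gives 3; no alternative beats it.
(Checking all 16 profiles: 2 have a profitable deviation, 14 do not.)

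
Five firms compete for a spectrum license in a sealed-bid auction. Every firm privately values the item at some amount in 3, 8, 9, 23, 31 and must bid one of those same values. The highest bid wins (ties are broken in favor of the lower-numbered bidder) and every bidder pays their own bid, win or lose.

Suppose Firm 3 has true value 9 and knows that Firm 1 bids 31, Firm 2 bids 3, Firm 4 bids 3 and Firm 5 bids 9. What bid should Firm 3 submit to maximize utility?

3

Bid 3: loses but pays 3, utility -3.
Bid 8: loses but pays 8, utility -8.
Bid 9: loses but pays 9, utility -9.
Bid 23: loses but pays 23, utility -23.
Bid 31: loses but pays 31, utility -31.
The best choice is 3 with utility -3.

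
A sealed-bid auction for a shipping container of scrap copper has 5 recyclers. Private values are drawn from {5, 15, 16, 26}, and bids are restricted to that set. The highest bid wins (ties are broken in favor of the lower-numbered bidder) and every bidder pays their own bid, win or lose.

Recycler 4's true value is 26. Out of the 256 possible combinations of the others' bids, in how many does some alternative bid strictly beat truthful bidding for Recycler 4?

172

Others bid (5, 5, 5, 5): truth gives 0; bid 15 gives 11 > 0. Violating.
Others bid (5, 5, 5, 15): truth gives 0; bid 15 gives 11 > 0. Violating.
Others bid (5, 5, 5, 16): truth gives 0; bid 16 gives 10 > 0. Violating.
Others bid (5, 5, 15, 5): truth gives 0; bid 16 gives 10 > 0. Violating.
Others bid (5, 5, 5, 26): truth gives 0; no alternative beats it.
Others bid (5, 5, 15, 26): truth gives 0; no alternative beats it.
(Checking all 256 profiles: 172 have a profitable deviation, 84 do not.)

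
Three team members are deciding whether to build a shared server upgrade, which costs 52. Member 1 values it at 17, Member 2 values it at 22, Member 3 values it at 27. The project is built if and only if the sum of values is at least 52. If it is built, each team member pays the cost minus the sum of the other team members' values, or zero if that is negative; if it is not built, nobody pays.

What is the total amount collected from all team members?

24

Total value 66 ≥ cost 52, so it is built.
Member 1: others sum to 49; max(0, 52 - 49) = 3.
Member 2: others sum to 44; max(0, 52 - 44) = 8.
Member 3: others sum to 39; max(0, 52 - 39) = 13.
Total collected = 3 + 8 + 13 = 24.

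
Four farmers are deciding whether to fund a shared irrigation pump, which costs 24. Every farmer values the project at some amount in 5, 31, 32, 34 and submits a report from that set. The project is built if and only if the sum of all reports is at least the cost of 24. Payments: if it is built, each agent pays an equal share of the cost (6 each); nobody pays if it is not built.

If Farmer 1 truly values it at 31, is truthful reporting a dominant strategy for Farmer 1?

Check each profile of the others' reports and compare truth against every alternative report.
Others report (5, 5, 5): truth gives 25, best alternative gives 25.
Others report (5, 5, 31): truth gives 25, best alternative gives 25.
Others report (5, 5, 32): truth gives 25, best alternative gives 25.
Others report (5, 5, 34): truth gives 25, best alternative gives 25.
Others report (5, 31, 5): truth gives 25, best alternative gives 25.
Others report (5, 31, 31): truth gives 25, best alternative gives 25.
(Remaining 58 profiles checked similarly; truth is weakly best in each.)
In every case the truthful report is at least as good as any alternative, so it is a dominant strategy.

Yes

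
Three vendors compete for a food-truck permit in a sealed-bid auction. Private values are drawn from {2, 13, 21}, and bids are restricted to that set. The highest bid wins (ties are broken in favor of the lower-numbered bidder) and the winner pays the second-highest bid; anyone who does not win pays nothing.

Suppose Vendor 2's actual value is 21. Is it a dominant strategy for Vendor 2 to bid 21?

Check each profile of the others' bids and compare truth against every alternative bid.
Others bid (13, 2): truth gives 8, best alternative gives 0.
Others bid (13, 13): truth gives 8, best alternative gives 0.
Others bid (2, 2): truth gives 19, best alternative gives 19.
Others bid (2, 13): truth gives 8, best alternative gives 8.
Others bid (2, 21): truth gives 0, best alternative gives 0.
Others bid (13, 21): truth gives 0, best alternative gives 0.
(Remaining 3 profiles checked similarly; truth is weakly best in each.)
In every case the truthful bid is at least as good as any alternative, so it is a dominant strategy.

Yes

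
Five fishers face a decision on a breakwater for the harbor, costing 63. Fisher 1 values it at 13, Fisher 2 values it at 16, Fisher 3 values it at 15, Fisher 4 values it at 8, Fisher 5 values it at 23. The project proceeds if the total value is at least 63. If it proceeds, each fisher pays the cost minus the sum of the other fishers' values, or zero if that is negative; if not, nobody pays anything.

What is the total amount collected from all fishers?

Total value 75 ≥ cost 63, so it is built.
Fisher 1: others sum to 62; max(0, 63 - 62) = 1.
Fisher 2: others sum to 59; max(0, 63 - 59) = 4.
Fisher 3: others sum to 60; max(0, 63 - 60) = 3.
Fisher 4: others sum to 67; max(0, 63 - 67) = 0.
Fisher 5: others sum to 52; max(0, 63 - 52) = 11.
Total collected = 1 + 4 + 3 + 0 + 11 = 19.

19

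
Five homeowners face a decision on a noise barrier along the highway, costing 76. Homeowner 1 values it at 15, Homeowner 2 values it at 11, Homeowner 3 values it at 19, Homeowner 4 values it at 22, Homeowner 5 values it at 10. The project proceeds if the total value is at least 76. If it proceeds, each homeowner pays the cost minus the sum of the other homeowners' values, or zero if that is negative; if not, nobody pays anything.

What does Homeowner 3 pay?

18

Total value 77 ≥ cost 76, so the project is built.
The other homeowners' values sum to 58.
Cost minus that sum is 76 - 58 = 18.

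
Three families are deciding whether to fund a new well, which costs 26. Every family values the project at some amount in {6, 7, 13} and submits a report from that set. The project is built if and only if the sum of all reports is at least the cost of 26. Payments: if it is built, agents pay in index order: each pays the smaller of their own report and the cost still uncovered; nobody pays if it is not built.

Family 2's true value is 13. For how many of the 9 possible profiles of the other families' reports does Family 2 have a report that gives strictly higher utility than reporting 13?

Others report (6, 13): truth gives 0; report 7 gives 6 > 0. Violating.
Others report (7, 13): truth gives 0; report 6 gives 7 > 0. Violating.
Others report (13, 6): truth gives 0; report 7 gives 6 > 0. Violating.
Others report (13, 7): truth gives 0; report 6 gives 7 > 0. Violating.
Others report (6, 6): truth gives 0; no alternative beats it.
Others report (6, 7): truth gives 0; no alternative beats it.
(Checking all 9 profiles: 5 have a profitable deviation, 4 do not.)

5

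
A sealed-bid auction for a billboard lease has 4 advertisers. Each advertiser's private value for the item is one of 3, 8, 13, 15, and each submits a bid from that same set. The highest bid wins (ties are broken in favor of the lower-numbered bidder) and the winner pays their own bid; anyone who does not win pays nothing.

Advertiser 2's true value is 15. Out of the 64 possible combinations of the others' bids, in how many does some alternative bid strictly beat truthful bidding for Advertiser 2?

18

Others bid (3, 3, 3): truth gives 0; bid 8 gives 7 > 0. Violating.
Others bid (3, 3, 8): truth gives 0; bid 8 gives 7 > 0. Violating.
Others bid (3, 3, 13): truth gives 0; bid 13 gives 2 > 0. Violating.
Others bid (3, 8, 3): truth gives 0; bid 8 gives 7 > 0. Violating.
Others bid (3, 3, 15): truth gives 0; no alternative beats it.
Others bid (3, 8, 15): truth gives 0; no alternative beats it.
(Checking all 64 profiles: 18 have a profitable deviation, 46 do not.)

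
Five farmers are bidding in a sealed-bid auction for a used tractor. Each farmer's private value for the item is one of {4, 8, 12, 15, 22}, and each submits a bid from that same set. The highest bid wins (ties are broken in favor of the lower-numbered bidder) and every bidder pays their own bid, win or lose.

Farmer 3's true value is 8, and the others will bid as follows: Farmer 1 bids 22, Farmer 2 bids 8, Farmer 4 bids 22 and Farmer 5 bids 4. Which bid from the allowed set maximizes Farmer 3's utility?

4

Bid 4: loses but pays 4, utility -4.
Bid 8: loses but pays 8, utility -8.
Bid 12: loses but pays 12, utility -12.
Bid 15: loses but pays 15, utility -15.
Bid 22: loses but pays 22, utility -22.
The best choice is 4 with utility -4.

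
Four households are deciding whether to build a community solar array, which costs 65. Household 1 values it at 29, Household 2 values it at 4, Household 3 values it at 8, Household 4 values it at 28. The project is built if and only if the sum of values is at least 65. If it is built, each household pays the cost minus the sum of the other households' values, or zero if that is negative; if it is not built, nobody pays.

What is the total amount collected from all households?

53

Total value 69 ≥ cost 65, so it is built.
Household 1: others sum to 40; max(0, 65 - 40) = 25.
Household 2: others sum to 65; max(0, 65 - 65) = 0.
Household 3: others sum to 61; max(0, 65 - 61) = 4.
Household 4: others sum to 41; max(0, 65 - 41) = 24.
Total collected = 25 + 0 + 4 + 24 = 53.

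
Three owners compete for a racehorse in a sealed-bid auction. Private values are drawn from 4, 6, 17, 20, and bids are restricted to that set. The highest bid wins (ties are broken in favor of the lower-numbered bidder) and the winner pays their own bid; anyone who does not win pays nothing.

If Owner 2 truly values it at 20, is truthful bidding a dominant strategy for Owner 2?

Consider the case where Owner 1 bids 4 and Owner 3 bids 4.
Truthful bid 20: wins, pays 20, utility 20 - 20 = 0.
Bid 6 instead: wins, pays 6, utility 20 - 6 = 14.
Since 14 > 0, bidding 6 is strictly better here, so truthful bidding is not dominant.

No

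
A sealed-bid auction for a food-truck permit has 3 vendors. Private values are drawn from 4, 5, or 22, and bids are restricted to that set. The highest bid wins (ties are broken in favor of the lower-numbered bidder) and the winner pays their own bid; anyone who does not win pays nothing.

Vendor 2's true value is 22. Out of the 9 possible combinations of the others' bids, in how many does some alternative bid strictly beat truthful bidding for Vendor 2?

Others bid (4, 4): truth gives 0; bid 5 gives 17 > 0. Violating.
Others bid (4, 5): truth gives 0; bid 5 gives 17 > 0. Violating.
Others bid (4, 22): truth gives 0; no alternative beats it.
Others bid (5, 4): truth gives 0; no alternative beats it.
(Checking all 9 profiles: 2 have a profitable deviation, 7 do not.)

2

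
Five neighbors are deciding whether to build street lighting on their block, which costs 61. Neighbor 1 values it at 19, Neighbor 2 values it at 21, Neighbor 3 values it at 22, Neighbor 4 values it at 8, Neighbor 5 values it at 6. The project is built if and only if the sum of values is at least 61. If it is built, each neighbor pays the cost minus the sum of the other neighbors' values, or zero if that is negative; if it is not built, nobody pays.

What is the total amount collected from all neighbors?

Total value 76 ≥ cost 61, so it is built.
Neighbor 1: others sum to 57; max(0, 61 - 57) = 4.
Neighbor 2: others sum to 55; max(0, 61 - 55) = 6.
Neighbor 3: others sum to 54; max(0, 61 - 54) = 7.
Neighbor 4: others sum to 68; max(0, 61 - 68) = 0.
Neighbor 5: others sum to 70; max(0, 61 - 70) = 0.
Total collected = 4 + 6 + 7 + 0 + 0 = 17.

17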